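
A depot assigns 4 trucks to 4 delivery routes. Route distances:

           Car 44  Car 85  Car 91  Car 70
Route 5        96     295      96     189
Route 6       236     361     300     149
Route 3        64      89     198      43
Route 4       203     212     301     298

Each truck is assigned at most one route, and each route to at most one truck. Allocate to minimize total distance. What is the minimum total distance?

Optimal: Car 44→Route 3 (64 km), Car 85→Route 4 (212 km), Car 91→Route 5 (96 km), Car 70→Route 6 (149 km) — total 64+212+96+149 = 521 km.
Min-entry greedy (repeatedly take the single cheapest remaining cell) gives 651 km, worse by 130.

Min total: 521 km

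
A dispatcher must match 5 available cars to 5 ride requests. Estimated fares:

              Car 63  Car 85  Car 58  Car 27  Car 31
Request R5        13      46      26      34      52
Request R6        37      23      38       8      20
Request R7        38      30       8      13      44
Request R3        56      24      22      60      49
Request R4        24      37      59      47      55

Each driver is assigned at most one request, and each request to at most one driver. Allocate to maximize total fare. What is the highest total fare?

Maximum total: $246

Optimal: Car 63→Request R6 ($37), Car 85→Request R5 ($46), Car 58→Request R4 ($59), Car 27→Request R3 ($60), Car 31→Request R7 ($44) — total 37+46+59+60+44 = $246.
Column-greedy (each request in turn goes to its best remaining driver) gives $225, worse by 21.
Next-best assignment: Car 63→Request R6, Car 85→Request R7, Car 58→Request R4, Car 27→Request R3, Car 31→Request R5 = $238.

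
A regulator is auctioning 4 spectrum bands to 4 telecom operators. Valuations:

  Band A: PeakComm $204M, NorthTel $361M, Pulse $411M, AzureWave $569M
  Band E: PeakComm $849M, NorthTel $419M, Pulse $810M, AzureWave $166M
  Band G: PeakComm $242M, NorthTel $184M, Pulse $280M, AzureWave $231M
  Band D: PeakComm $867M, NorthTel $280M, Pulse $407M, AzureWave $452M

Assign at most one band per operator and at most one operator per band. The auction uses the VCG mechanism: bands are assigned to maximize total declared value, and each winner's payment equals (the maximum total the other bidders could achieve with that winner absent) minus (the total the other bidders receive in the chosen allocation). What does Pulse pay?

Pulse pays $235M.

Efficient allocation: PeakComm→Band D ($867M), NorthTel→Band G ($184M), Pulse→Band E ($810M), AzureWave→Band A ($569M); total welfare W = $2430M.
Pulse receives Band E at value $810M, so the others get W − 810 = $1620M.
Without Pulse: best allocation of the remaining 3 bidders over all 4 bands is PeakComm→Band D ($867M), NorthTel→Band E ($419M), AzureWave→Band A ($569M), total $1855M.
VCG payment = (others' best without Pulse) − (others' welfare with Pulse) = 1855 − 1620 = $235M.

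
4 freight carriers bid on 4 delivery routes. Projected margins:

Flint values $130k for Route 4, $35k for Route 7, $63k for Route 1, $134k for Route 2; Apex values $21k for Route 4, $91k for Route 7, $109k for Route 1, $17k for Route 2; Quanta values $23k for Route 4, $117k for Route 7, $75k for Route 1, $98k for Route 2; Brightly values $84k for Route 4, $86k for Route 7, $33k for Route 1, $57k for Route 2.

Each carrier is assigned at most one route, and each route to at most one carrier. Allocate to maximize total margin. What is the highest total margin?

Optimal: Flint→Route 2 ($134k), Apex→Route 1 ($109k), Quanta→Route 7 ($117k), Brightly→Route 4 ($84k) — total 134+109+117+84 = $444k.
Every other assignment is strictly worse.

Max total: $444k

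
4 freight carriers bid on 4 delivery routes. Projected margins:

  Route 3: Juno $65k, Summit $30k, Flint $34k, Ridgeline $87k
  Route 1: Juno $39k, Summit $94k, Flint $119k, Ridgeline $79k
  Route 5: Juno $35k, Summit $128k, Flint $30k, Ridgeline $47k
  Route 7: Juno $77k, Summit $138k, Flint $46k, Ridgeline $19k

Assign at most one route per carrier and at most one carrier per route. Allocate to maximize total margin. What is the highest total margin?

Max total: $411k

Optimal: Juno→Route 7 ($77k), Summit→Route 5 ($128k), Flint→Route 1 ($119k), Ridgeline→Route 3 ($87k) — total 77+128+119+87 = $411k.
Next-best assignment: Juno→Route 5, Summit→Route 7, Flint→Route 1, Ridgeline→Route 3 = $379k.
Swapping Summit↔Ridgeline (Summit→Route 3 $30k, Ridgeline→Route 5 $47k) loses 138.
No other one-to-one assignment exceeds $411k.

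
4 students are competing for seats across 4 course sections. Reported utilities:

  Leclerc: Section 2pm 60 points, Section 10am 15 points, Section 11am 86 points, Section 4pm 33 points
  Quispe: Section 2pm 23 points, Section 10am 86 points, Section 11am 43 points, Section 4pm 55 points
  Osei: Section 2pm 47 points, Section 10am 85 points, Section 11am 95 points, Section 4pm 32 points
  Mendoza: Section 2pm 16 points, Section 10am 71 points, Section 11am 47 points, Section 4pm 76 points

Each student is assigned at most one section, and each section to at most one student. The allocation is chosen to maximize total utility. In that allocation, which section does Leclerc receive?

Leclerc receives Section 2pm.

Optimal: Leclerc→Section 2pm (60 points), Quispe→Section 10am (86 points), Osei→Section 11am (95 points), Mendoza→Section 4pm (76 points) — total 60+86+95+76 = 317 points.
Next-best assignment: Leclerc→Section 11am, Quispe→Section 10am, Osei→Section 2pm, Mendoza→Section 4pm = 295 points.
Swapping Quispe↔Osei (Quispe→Section 11am 43 points, Osei→Section 10am 85 points) loses 53.
Leclerc's own top section is Section 11am (86 points), but forcing Leclerc→Section 11am and reassigning the rest optimally gives only 295 points — worse by 22.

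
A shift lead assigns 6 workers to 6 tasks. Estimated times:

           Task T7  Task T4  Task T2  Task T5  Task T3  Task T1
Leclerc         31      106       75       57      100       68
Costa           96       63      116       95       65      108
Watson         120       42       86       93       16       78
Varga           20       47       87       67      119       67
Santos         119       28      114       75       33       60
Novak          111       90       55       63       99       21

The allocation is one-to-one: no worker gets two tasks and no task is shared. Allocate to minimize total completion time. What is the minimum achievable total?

Minimum total: 255 min

This is a one-to-one assignment (minimum-cost bipartite matching).
Optimal: Leclerc→Task T2 (75 min), Costa→Task T5 (95 min), Watson→Task T3 (16 min), Varga→Task T7 (20 min), Santos→Task T4 (28 min), Novak→Task T1 (21 min) — total 75+95+16+20+28+21 = 255 min.
Min-entry greedy (repeatedly take the single cheapest remaining cell) gives 258 min, worse by 3.
Swapping Watson↔Varga (Watson→Task T7 120 min, Varga→Task T3 119 min) adds 203.
Every other assignment is strictly worse.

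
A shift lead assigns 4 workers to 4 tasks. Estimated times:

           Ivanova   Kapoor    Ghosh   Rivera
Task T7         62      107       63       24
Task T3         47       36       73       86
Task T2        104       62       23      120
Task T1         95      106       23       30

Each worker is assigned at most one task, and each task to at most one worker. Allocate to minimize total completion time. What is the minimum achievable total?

Min total: 151 min

Optimal: Ivanova→Task T7 (62 min), Kapoor→Task T3 (36 min), Ghosh→Task T2 (23 min), Rivera→Task T1 (30 min) — total 62+36+23+30 = 151 min.
Next-best assignment: Ivanova→Task T3, Kapoor→Task T2, Ghosh→Task T1, Rivera→Task T7 = 156 min.
Swapping Ivanova↔Ghosh (Ivanova→Task T2 104 min, Ghosh→Task T7 63 min) adds 82.
No other one-to-one assignment undercuts 151 min.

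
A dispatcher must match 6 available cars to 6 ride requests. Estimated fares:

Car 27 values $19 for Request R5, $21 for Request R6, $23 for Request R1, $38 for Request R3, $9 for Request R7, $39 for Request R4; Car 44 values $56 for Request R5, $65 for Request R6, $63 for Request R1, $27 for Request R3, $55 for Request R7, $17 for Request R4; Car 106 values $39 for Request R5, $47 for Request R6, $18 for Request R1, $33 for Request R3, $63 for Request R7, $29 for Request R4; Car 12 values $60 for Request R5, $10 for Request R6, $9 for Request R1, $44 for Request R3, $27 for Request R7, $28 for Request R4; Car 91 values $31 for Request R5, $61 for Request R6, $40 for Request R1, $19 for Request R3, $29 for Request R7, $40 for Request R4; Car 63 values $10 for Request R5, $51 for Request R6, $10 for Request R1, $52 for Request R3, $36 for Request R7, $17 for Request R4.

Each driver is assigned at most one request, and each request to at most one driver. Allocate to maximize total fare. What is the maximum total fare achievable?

Maximum total: $338

Optimal: Car 27→Request R4 ($39), Car 44→Request R1 ($63), Car 106→Request R7 ($63), Car 12→Request R5 ($60), Car 91→Request R6 ($61), Car 63→Request R3 ($52) — total 39+63+63+60+61+52 = $338.
Column-greedy (each request in turn goes to its best remaining driver) gives $319, worse by 19.
Swapping Car 27↔Car 44 (Car 27→Request R1 $23, Car 44→Request R4 $17) loses 62.
Checked against all permutations: $338 is optimal.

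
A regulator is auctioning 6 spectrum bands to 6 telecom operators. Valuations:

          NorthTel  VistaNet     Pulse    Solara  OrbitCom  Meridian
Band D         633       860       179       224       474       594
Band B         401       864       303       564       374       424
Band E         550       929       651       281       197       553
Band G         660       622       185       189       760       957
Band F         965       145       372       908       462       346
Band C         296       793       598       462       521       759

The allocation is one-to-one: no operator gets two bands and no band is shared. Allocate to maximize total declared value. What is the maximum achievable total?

Optimal: NorthTel→Band D ($633M), VistaNet→Band B ($864M), Pulse→Band E ($651M), Solara→Band F ($908M), OrbitCom→Band G ($760M), Meridian→Band C ($759M) — total 633+864+651+908+760+759 = $4575M.
Next-best assignment: NorthTel→Band F, VistaNet→Band D, Pulse→Band E, Solara→Band B, OrbitCom→Band G, Meridian→Band C = $4559M.

Maximum total: $4575M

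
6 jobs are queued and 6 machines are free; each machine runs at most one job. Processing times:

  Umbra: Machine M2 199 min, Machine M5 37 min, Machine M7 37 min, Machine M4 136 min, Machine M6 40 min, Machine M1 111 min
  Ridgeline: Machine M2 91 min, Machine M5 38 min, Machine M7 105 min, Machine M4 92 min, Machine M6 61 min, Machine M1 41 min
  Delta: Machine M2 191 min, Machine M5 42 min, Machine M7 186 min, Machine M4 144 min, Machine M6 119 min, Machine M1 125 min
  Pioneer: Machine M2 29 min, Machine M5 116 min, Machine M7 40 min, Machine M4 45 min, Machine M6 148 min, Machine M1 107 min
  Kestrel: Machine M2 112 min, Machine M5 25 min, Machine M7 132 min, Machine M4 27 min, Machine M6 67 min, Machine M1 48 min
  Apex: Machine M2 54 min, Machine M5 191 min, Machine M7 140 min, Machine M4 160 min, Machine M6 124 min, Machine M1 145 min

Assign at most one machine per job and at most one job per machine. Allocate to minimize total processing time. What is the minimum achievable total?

Min total: 244 min

Optimal: Umbra→Machine M6 (40 min), Ridgeline→Machine M1 (41 min), Delta→Machine M5 (42 min), Pioneer→Machine M7 (40 min), Kestrel→Machine M4 (27 min), Apex→Machine M2 (54 min) — total 40+41+42+40+27+54 = 244 min.
Min-entry greedy (repeatedly take the single cheapest remaining cell) gives 411 min, worse by 167.
Swapping Umbra↔Pioneer (Umbra→Machine M7 37 min, Pioneer→Machine M6 148 min) adds 105.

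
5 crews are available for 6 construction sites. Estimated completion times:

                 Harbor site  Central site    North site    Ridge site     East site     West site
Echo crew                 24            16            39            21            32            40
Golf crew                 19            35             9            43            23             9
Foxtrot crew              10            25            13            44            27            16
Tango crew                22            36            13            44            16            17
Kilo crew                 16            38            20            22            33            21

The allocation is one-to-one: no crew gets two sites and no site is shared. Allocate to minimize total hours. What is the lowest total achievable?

Optimal: Echo crew→Central site (16 hours), Golf crew→West site (9 hours), Foxtrot crew→Harbor site (10 hours), Tango crew→North site (13 hours), Kilo crew→Ridge site (22 hours) — total 16+9+10+13+22 = 70 hours.
Min-entry greedy (repeatedly take the single cheapest remaining cell) gives 72 hours, worse by 2.
Swapping Kilo crew↔Foxtrot crew (Kilo crew→Harbor site 16 hours, Foxtrot crew→Ridge site 44 hours) adds 28.
No other one-to-one assignment undercuts 70 hours.

Min total: 70 hours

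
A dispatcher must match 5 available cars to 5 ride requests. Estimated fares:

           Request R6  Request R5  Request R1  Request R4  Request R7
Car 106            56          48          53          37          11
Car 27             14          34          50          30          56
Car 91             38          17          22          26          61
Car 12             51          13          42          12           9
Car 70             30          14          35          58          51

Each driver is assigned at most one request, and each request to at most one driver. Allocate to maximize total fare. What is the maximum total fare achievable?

Max total: $268

Optimal: Car 106→Request R5 ($48), Car 27→Request R1 ($50), Car 91→Request R7 ($61), Car 12→Request R6 ($51), Car 70→Request R4 ($58) — total 48+50+61+51+58 = $268.
Column-greedy (each request in turn goes to its best remaining driver) gives $251, worse by 17.
No other one-to-one assignment exceeds $268.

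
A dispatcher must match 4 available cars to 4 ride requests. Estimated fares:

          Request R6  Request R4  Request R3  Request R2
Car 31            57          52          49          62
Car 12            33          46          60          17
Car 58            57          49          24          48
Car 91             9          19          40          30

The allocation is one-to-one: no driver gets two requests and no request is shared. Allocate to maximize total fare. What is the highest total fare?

Treat this as an assignment problem: match each driver to one request.
Optimal: Car 31→Request R2 ($62), Car 12→Request R4 ($46), Car 58→Request R6 ($57), Car 91→Request R3 ($40) — total 62+46+57+40 = $205.
Max-entry greedy (repeatedly take the single best remaining cell) gives $198, worse by 7.

Maximum total: $205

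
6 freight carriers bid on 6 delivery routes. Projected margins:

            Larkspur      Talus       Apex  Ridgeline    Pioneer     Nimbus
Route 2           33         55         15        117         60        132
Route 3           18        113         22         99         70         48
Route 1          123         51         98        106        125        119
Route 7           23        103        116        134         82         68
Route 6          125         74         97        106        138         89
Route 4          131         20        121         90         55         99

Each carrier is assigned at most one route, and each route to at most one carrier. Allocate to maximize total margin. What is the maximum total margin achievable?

Optimal: Larkspur→Route 1 ($123k), Talus→Route 3 ($113k), Apex→Route 4 ($121k), Ridgeline→Route 7 ($134k), Pioneer→Route 6 ($138k), Nimbus→Route 2 ($132k) — total 123+113+121+134+138+132 = $761k.
Row-greedy (each carrier in turn takes its best remaining route) gives $734k, worse by 27.

Maximum total: $761k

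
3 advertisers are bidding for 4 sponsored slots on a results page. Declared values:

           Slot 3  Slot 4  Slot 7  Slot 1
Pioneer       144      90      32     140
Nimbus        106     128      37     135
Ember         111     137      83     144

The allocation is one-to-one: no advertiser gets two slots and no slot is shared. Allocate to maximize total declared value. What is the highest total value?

Optimal: Pioneer→Slot 3 ($144), Nimbus→Slot 4 ($128), Ember→Slot 1 ($144) — total 144+128+144 = $416.
Column-greedy (each slot in turn goes to its best remaining advertiser) gives $318, worse by 98.
No other one-to-one assignment exceeds $416.

Max total: $416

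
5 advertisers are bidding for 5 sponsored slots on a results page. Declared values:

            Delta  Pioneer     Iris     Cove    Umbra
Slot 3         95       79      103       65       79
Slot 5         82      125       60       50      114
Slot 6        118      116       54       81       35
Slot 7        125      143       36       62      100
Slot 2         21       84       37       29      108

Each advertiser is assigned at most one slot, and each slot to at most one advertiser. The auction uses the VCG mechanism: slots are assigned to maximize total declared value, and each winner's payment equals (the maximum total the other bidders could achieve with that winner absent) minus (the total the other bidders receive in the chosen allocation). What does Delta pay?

Efficient allocation: Delta→Slot 7 ($125), Pioneer→Slot 5 ($125), Iris→Slot 3 ($103), Cove→Slot 6 ($81), Umbra→Slot 2 ($108); total welfare W = $542.
Delta receives Slot 7 at value $125, so the others get W − 125 = $417.
Without Delta: best allocation of the remaining 4 bidders over all 5 slots is Pioneer→Slot 7 ($143), Iris→Slot 3 ($103), Cove→Slot 6 ($81), Umbra→Slot 5 ($114), total $441.
VCG payment = (others' best without Delta) − (others' welfare with Delta) = 441 − 417 = $24.

Delta pays $24.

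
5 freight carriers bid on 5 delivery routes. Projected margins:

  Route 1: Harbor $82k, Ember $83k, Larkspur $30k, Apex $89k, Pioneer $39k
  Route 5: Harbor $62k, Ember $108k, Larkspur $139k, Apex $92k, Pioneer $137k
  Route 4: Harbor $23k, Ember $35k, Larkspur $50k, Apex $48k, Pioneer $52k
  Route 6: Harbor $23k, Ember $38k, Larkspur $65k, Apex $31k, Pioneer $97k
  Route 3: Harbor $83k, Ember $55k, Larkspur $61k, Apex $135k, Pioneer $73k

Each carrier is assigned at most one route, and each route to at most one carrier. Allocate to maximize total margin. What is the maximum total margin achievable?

Maximum total: $488k

Optimal: Harbor→Route 1 ($82k), Ember→Route 4 ($35k), Larkspur→Route 5 ($139k), Apex→Route 3 ($135k), Pioneer→Route 6 ($97k) — total 82+35+139+135+97 = $488k.
Column-greedy (each route in turn goes to its best remaining carrier) gives $401k, worse by 87.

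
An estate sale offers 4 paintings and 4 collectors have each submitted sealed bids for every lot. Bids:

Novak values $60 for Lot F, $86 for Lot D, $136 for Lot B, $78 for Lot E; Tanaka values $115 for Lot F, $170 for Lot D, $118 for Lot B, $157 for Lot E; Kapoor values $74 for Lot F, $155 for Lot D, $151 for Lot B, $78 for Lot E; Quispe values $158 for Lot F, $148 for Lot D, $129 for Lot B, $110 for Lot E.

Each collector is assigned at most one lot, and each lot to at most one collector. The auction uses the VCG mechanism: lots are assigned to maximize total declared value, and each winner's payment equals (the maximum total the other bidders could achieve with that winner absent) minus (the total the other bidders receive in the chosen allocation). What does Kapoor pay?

Kapoor pays $13.

Efficient allocation: Novak→Lot B ($136), Tanaka→Lot E ($157), Kapoor→Lot D ($155), Quispe→Lot F ($158); total welfare W = $606.
Kapoor receives Lot D at value $155, so the others get W − 155 = $451.
Without Kapoor: best allocation of the remaining 3 bidders over all 4 lots is Novak→Lot B ($136), Tanaka→Lot D ($170), Quispe→Lot F ($158), total $464.
VCG payment = (others' best without Kapoor) − (others' welfare with Kapoor) = 464 − 451 = $13.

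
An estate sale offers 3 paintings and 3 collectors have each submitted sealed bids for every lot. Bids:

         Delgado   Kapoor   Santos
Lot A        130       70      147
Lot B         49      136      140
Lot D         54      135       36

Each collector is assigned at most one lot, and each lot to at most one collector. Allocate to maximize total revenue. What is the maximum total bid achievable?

This is a one-to-one assignment (maximum-weight bipartite matching).
Optimal: Delgado→Lot A ($130), Kapoor→Lot D ($135), Santos→Lot B ($140) — total 130+135+140 = $405.
Row-greedy (each collector in turn takes its best remaining lot) gives $302, worse by 103.
Every other assignment is strictly worse.

Maximum total: $405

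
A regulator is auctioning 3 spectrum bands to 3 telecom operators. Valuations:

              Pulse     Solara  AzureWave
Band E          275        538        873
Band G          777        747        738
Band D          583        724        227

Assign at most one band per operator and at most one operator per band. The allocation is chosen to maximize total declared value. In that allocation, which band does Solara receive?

Optimal: Pulse→Band G ($777M), Solara→Band D ($724M), AzureWave→Band E ($873M) — total 777+724+873 = $2374M.
No other one-to-one assignment exceeds $2374M.
Solara's own top band is Band G ($747M), but forcing Solara→Band G and reassigning the rest optimally gives only $2203M — worse by 171.

Solara receives Band D.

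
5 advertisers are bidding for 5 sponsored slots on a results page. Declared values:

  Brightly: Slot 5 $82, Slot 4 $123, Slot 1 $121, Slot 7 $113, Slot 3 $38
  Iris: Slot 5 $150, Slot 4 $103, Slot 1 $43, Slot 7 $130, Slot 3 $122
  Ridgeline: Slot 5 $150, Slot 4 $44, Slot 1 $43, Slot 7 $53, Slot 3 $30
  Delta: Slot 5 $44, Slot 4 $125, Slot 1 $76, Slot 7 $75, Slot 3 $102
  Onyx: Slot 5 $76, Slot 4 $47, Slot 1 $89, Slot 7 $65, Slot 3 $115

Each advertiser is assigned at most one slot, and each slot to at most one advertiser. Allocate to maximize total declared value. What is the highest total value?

Max total: $641

Optimal: Brightly→Slot 1 ($121), Iris→Slot 7 ($130), Ridgeline→Slot 5 ($150), Delta→Slot 4 ($125), Onyx→Slot 3 ($115) — total 121+130+150+125+115 = $641.
Row-greedy (each advertiser in turn takes its best remaining slot) gives $517, worse by 124.
Swapping Ridgeline↔Brightly (Ridgeline→Slot 1 $43, Brightly→Slot 5 $82) loses 146.
No other one-to-one assignment exceeds $641.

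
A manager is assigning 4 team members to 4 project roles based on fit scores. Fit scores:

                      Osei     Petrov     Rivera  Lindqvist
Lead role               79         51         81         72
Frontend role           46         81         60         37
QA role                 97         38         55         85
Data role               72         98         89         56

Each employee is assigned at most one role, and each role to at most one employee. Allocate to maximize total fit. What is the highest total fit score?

Maximum total: 339 pts

This is the linear assignment problem.
Optimal: Osei→QA role (97 pts), Petrov→Frontend role (81 pts), Rivera→Data role (89 pts), Lindqvist→Lead role (72 pts) — total 97+81+89+72 = 339 pts.
Max-entry greedy (repeatedly take the single best remaining cell) gives 313 pts, worse by 26.
Swapping Osei↔Lindqvist (Osei→Lead role 79 pts, Lindqvist→QA role 85 pts) loses 5.
No other one-to-one assignment exceeds 339 pts.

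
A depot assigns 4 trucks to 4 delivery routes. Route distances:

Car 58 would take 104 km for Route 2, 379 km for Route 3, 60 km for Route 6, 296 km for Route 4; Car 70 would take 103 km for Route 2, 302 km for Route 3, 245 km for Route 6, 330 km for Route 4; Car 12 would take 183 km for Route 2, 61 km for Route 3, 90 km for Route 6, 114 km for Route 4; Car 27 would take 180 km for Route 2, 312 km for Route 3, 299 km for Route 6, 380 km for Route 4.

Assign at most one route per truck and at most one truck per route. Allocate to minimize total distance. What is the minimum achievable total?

Min total: 589 km

Optimal: Car 58→Route 6 (60 km), Car 70→Route 2 (103 km), Car 12→Route 4 (114 km), Car 27→Route 3 (312 km) — total 60+103+114+312 = 589 km.
Row-greedy (each truck in turn takes its cheapest remaining route) gives 604 km, worse by 15.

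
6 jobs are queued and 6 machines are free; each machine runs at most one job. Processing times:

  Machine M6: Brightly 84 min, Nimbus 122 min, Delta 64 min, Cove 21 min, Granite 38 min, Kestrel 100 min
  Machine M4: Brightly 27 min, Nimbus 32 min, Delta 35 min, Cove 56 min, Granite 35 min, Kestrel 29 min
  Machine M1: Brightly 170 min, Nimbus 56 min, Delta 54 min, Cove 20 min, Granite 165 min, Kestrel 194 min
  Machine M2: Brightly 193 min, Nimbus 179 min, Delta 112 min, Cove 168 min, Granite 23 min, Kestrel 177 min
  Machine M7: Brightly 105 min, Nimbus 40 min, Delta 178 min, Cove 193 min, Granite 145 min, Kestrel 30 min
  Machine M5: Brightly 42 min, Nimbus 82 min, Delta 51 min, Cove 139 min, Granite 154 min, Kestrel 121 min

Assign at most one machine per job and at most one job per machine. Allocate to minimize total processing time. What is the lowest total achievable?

Min total: 202 min

Treat this as an assignment problem: match each job to one machine.
Optimal: Brightly→Machine M5 (42 min), Nimbus→Machine M4 (32 min), Delta→Machine M1 (54 min), Cove→Machine M6 (21 min), Granite→Machine M2 (23 min), Kestrel→Machine M7 (30 min) — total 42+32+54+21+23+30 = 202 min.
Column-greedy (each machine in turn goes to its cheapest remaining job) gives 237 min, worse by 35.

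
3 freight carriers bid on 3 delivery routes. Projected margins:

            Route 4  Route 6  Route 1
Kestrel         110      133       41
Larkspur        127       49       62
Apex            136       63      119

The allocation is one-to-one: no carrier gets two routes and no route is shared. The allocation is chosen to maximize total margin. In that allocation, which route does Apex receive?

Apex receives Route 1.

This is a one-to-one assignment (maximum-weight bipartite matching).
Optimal: Kestrel→Route 6 ($133k), Larkspur→Route 4 ($127k), Apex→Route 1 ($119k) — total 133+127+119 = $379k.
Max-entry greedy (repeatedly take the single best remaining cell) gives $331k, worse by 48.
Checked against all permutations: $379k is optimal.
Apex's own top route is Route 4 ($136k), but forcing Apex→Route 4 and reassigning the rest optimally gives only $331k — worse by 48.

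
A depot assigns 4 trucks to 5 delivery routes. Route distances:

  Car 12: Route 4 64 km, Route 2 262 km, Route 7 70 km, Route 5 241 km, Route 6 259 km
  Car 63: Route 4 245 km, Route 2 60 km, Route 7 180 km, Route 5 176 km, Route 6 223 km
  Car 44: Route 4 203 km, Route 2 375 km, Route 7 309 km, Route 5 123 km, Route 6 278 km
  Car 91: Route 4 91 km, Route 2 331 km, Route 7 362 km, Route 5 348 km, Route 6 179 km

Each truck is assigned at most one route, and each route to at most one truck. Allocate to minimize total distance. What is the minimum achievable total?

Minimum total: 344 km

This is the linear assignment problem.
Optimal: Car 12→Route 7 (70 km), Car 63→Route 2 (60 km), Car 44→Route 5 (123 km), Car 91→Route 4 (91 km) — total 70+60+123+91 = 344 km.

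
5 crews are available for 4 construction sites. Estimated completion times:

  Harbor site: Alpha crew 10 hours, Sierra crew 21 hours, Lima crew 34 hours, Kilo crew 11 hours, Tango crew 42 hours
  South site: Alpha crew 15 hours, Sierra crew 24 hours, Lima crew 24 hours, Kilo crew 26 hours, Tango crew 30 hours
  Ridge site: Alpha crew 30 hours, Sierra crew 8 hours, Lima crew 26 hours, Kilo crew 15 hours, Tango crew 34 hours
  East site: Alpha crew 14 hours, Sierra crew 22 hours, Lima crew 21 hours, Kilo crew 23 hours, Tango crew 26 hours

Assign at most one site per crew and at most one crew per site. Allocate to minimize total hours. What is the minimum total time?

Minimum total: 55 hours

Optimal: Kilo crew→Harbor site (11 hours), Alpha crew→South site (15 hours), Sierra crew→Ridge site (8 hours), Lima crew→East site (21 hours) — total 11+15+8+21 = 55 hours.
Row-greedy (each crew in turn takes its cheapest remaining site) gives 65 hours, worse by 10.
Next-best assignment: Kilo crew→Harbor site, Lima crew→South site, Sierra crew→Ridge site, Alpha crew→East site = 57 hours.
Swapping Lima crew↔Sierra crew (Lima crew→Ridge site 26 hours, Sierra crew→East site 22 hours) adds 19.
No other one-to-one assignment undercuts 55 hours.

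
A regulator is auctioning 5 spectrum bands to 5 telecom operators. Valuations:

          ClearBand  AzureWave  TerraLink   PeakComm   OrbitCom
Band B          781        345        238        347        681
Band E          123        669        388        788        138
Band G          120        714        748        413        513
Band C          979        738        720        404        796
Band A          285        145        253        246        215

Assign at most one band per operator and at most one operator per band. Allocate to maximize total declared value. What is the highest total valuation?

Maximum total: $3415M

Optimal: ClearBand→Band C ($979M), AzureWave→Band G ($714M), TerraLink→Band A ($253M), PeakComm→Band E ($788M), OrbitCom→Band B ($681M) — total 979+714+253+788+681 = $3415M.
Column-greedy (each band in turn goes to its best remaining operator) gives $3258M, worse by 157.
Checked against all permutations: $3415M is optimal.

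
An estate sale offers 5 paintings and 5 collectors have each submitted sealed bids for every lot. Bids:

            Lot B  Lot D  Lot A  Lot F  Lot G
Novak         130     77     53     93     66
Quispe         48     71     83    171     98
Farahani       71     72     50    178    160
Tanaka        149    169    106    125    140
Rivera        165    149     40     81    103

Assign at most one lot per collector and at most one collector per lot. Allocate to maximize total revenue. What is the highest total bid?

Optimal: Novak→Lot A ($53), Quispe→Lot F ($171), Farahani→Lot G ($160), Tanaka→Lot D ($169), Rivera→Lot B ($165) — total 53+171+160+169+165 = $718.
Max-entry greedy (repeatedly take the single best remaining cell) gives $663, worse by 55.
Checked against all permutations: $718 is optimal.

Maximum total: $718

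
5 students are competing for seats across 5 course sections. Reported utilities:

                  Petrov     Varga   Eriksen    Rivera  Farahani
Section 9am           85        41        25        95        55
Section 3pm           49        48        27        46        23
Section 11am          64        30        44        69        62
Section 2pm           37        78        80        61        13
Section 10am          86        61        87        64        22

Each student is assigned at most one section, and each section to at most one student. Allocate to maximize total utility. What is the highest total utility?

Max total: 371 points

This is a one-to-one assignment (maximum-weight bipartite matching).
Optimal: Petrov→Section 3pm (49 points), Varga→Section 2pm (78 points), Eriksen→Section 10am (87 points), Rivera→Section 9am (95 points), Farahani→Section 11am (62 points) — total 49+78+87+95+62 = 371 points.
Column-greedy (each section in turn goes to its best remaining student) gives 347 points, worse by 24.
Checked against all permutations: 371 points is optimal.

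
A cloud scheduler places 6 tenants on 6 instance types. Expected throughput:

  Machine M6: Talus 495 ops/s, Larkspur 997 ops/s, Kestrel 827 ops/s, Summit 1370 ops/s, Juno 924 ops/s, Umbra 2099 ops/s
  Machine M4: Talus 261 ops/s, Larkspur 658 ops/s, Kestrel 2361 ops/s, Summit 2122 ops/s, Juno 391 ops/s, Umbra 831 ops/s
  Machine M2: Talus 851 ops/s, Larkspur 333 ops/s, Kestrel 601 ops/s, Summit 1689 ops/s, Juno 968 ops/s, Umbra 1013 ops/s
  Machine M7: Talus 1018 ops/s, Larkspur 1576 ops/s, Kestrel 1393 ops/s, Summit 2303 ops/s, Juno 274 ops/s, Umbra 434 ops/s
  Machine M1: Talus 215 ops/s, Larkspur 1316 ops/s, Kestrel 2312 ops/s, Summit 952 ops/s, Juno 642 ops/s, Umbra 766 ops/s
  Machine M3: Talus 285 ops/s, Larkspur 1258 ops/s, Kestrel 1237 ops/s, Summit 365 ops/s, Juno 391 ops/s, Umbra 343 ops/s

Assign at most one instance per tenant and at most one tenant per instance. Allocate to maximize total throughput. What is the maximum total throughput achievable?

Maximum total: 9777 ops/s

This is the linear assignment problem.
Optimal: Talus→Machine M7 (1018 ops/s), Larkspur→Machine M3 (1258 ops/s), Kestrel→Machine M1 (2312 ops/s), Summit→Machine M4 (2122 ops/s), Juno→Machine M2 (968 ops/s), Umbra→Machine M6 (2099 ops/s) — total 1018+1258+2312+2122+968+2099 = 9777 ops/s.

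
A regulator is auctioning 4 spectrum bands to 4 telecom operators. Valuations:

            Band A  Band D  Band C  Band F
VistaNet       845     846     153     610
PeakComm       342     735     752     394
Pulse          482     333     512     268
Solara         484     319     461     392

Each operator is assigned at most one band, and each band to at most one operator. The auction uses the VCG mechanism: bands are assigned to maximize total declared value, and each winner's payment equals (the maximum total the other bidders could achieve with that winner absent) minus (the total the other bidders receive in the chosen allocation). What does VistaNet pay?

Efficient allocation: VistaNet→Band A ($845M), PeakComm→Band D ($735M), Pulse→Band C ($512M), Solara→Band F ($392M); total welfare W = $2484M.
VistaNet receives Band A at value $845M, so the others get W − 845 = $1639M.
Without VistaNet: best allocation of the remaining 3 bidders over all 4 bands is PeakComm→Band D ($735M), Pulse→Band C ($512M), Solara→Band A ($484M), total $1731M.
VCG payment = (others' best without VistaNet) − (others' welfare with VistaNet) = 1731 − 1639 = $92M.

VistaNet pays $92M.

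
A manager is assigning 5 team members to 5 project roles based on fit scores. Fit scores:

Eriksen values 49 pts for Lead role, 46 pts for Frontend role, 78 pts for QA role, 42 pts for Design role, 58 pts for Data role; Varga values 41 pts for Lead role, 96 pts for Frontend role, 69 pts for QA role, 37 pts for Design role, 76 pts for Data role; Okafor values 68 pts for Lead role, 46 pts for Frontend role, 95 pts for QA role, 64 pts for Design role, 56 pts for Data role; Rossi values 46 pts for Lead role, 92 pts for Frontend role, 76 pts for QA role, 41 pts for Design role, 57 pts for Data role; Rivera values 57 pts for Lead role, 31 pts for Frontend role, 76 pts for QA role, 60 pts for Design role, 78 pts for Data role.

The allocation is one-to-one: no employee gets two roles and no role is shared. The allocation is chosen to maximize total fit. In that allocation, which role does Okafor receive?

Treat this as an assignment problem: match each employee to one role.
Optimal: Eriksen→QA role (78 pts), Varga→Data role (76 pts), Okafor→Lead role (68 pts), Rossi→Frontend role (92 pts), Rivera→Design role (60 pts) — total 78+76+68+92+60 = 374 pts.
Max-entry greedy (repeatedly take the single best remaining cell) gives 359 pts, worse by 15.
Next-best assignment: Eriksen→Lead role, Varga→Data role, Okafor→QA role, Rossi→Frontend role, Rivera→Design role = 372 pts.
Okafor's own top role is QA role (95 pts), but forcing Okafor→QA role and reassigning the rest optimally gives only 372 pts — worse by 2.

Okafor receives Lead role.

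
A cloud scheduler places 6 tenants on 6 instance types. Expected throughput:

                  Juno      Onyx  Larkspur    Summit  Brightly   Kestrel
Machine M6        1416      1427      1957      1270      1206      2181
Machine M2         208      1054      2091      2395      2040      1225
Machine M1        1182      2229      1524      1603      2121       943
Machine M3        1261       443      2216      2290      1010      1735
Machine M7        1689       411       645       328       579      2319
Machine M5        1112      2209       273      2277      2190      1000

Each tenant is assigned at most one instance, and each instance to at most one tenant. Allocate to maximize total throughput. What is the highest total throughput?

Max total: 12900 ops/s

Optimal: Juno→Machine M7 (1689 ops/s), Onyx→Machine M1 (2229 ops/s), Larkspur→Machine M3 (2216 ops/s), Summit→Machine M2 (2395 ops/s), Brightly→Machine M5 (2190 ops/s), Kestrel→Machine M6 (2181 ops/s) — total 1689+2229+2216+2395+2190+2181 = 12900 ops/s.
Max-entry greedy (repeatedly take the single best remaining cell) gives 12765 ops/s, worse by 135.
Next-best assignment: Juno→Machine M7, Onyx→Machine M5, Larkspur→Machine M3, Summit→Machine M2, Brightly→Machine M1, Kestrel→Machine M6 = 12811 ops/s.
Swapping Juno↔Summit (Juno→Machine M2 208 ops/s, Summit→Machine M7 328 ops/s) loses 3548.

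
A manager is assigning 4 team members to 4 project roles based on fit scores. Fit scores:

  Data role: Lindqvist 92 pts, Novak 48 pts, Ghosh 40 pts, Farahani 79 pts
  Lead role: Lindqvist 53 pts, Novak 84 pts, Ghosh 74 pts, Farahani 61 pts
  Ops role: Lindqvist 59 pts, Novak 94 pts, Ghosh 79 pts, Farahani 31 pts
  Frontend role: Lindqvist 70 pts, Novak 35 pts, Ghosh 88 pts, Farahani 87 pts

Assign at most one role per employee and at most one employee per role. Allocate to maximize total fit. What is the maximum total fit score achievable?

Optimal: Lindqvist→Data role (92 pts), Novak→Ops role (94 pts), Ghosh→Lead role (74 pts), Farahani→Frontend role (87 pts) — total 92+94+74+87 = 347 pts.
Next-best assignment: Lindqvist→Data role, Novak→Lead role, Ghosh→Ops role, Farahani→Frontend role = 342 pts.
No other one-to-one assignment exceeds 347 pts.

Max total: 347 pts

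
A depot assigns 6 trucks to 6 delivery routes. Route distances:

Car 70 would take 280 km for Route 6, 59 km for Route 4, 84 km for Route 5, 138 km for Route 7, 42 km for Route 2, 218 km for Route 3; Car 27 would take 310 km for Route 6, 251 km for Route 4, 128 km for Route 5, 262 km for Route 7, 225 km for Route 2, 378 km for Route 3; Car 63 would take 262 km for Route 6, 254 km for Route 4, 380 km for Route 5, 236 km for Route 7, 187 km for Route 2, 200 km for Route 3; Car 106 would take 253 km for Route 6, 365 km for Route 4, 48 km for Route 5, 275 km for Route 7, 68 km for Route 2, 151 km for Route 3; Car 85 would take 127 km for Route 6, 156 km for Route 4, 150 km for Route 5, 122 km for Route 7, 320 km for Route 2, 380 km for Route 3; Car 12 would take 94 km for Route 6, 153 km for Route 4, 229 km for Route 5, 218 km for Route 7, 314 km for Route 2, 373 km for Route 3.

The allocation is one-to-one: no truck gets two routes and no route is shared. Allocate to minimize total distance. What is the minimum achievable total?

Optimal: Car 70→Route 4 (59 km), Car 27→Route 5 (128 km), Car 63→Route 3 (200 km), Car 106→Route 2 (68 km), Car 85→Route 7 (122 km), Car 12→Route 6 (94 km) — total 59+128+200+68+122+94 = 671 km.
Swapping Car 70↔Car 12 (Car 70→Route 6 280 km, Car 12→Route 4 153 km) adds 280.

Min total: 671 km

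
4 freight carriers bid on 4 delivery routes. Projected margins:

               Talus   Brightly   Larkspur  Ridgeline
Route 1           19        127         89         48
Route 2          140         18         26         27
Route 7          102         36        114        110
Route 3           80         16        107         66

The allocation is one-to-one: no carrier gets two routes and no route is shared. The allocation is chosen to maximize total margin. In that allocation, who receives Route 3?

Optimal: Talus→Route 2 ($140k), Brightly→Route 1 ($127k), Larkspur→Route 3 ($107k), Ridgeline→Route 7 ($110k) — total 140+127+107+110 = $484k.
Next-best assignment: Talus→Route 2, Brightly→Route 1, Larkspur→Route 7, Ridgeline→Route 3 = $447k.
Swapping Larkspur↔Ridgeline (Larkspur→Route 7 $114k, Ridgeline→Route 3 $66k) loses 37.
Larkspur's own top route is Route 7 ($114k), but forcing Larkspur→Route 7 and reassigning the rest optimally gives only $447k — worse by 37.

Larkspur receives Route 3.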